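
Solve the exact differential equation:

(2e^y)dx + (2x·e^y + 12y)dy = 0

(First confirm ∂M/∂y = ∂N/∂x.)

Verify exactness: ∂M/∂y = ∂N/∂x ✓
Find F(x,y) such that ∂F/∂x = M, ∂F/∂y = N
Solution: 2x·e^y + 6y² = C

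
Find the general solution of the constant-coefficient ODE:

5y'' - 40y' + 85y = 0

Characteristic equation: 5r² - 40r + 85 = 0
Divide by 5: r² - 8r + 17 = 0
Roots: r = 4 ± i (complex conjugates)
General solution: y = e^(4x)(C₁cos(x) + C₂sin(x))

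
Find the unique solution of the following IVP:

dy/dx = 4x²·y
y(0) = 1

General solution: y = Ce^(4x³/3)
Applying IC y(0) = 1:
Particular solution: y = e^(4x³/3)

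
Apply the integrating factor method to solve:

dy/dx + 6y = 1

Using integrating factor method:

General solution: y = 1/6 + Ce^(-6x)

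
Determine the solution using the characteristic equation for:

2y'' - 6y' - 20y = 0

Characteristic equation: 2r² - 6r - 20 = 0
Divide by 2: r² - 3r - 10 = 0
Roots: r = 5, -2 (distinct real)
General solution: y = C₁e^(5x) + C₂e^(-2x)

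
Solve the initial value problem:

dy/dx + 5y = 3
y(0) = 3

General solution: y = 3/5 + Ce^(-5x)
Applying y(0) = 3: C = 3 - 3/5 = 12/5
Particular solution: y = 3/5 + (12/5)e^(-5x)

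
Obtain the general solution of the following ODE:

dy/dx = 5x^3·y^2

Separating variables and integrating:
-1/y = 5x^4/4 + C

General solution: y^-1 = (-5/4)x^4 + C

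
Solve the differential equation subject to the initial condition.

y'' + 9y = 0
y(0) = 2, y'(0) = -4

General solution: y = C₁cos(3x) + C₂sin(3x)
Complex roots r = ±3i
Applying ICs: C₁ = 2, C₂ = -4/3
Particular solution: y = 2cos(3x) - (4/3)sin(3x)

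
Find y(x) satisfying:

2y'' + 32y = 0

Characteristic equation: 2r² + 32 = 0
Divide by 2: r² + 16 = 0
Roots: r = ±4i (complex conjugates)
General solution: y = C₁cos(4x) + C₂sin(4x)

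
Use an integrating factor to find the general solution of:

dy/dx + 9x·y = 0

Using integrating factor method:

General solution: y = Ce^(-9x^2/2)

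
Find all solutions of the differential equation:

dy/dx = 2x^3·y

Separating variables and integrating:
ln|y| = x^4/2 + C

General solution: y = Ce^(x^4/2)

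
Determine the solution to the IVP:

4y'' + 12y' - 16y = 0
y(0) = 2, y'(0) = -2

General solution: y = C₁e^x + C₂e^(-4x)
Applying ICs: C₁ = 6/5, C₂ = 4/5
Particular solution: y = (6/5)e^x + (4/5)e^(-4x)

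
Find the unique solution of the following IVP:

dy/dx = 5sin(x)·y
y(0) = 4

General solution: y = Ce^(-5cos(x))
Applying IC y(0) = 4:
Particular solution: y = 4e^(5(1-cos(x)))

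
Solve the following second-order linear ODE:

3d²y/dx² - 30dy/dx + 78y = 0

Characteristic equation: 3r² - 30r + 78 = 0
Divide by 3: r² - 10r + 26 = 0
Roots: r = 5 ± i (complex conjugates)
General solution: y = e^(5x)(C₁cos(x) + C₂sin(x))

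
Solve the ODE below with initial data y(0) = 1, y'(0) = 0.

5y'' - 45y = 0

General solution: y = C₁e^(3x) + C₂e^(-3x)
Applying ICs: C₁ = 1/2, C₂ = 1/2
Particular solution: y = (1/2)e^(3x) + (1/2)e^(-3x)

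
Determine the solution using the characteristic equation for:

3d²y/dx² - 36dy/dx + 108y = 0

Characteristic equation: 3r² - 36r + 108 = 0
Divide by 3: r² - 12r + 36 = 0
Factored: (r - 6)² = 0
Repeated root: r = 6
General solution: y = (C₁ + C₂x)e^(6x)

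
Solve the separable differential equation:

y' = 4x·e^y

Separating variables and integrating:
-e^(-y) = 2x² + C

General solution: y = -ln(C - 2x²)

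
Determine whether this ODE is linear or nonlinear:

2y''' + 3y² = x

Nonlinear (y² term)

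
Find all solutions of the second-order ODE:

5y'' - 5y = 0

Characteristic equation: 5r² - 5 = 0
Divide by 5: r² - 1 = 0
Roots: r = 1, -1 (distinct real)
General solution: y = C₁e^x + C₂e^(-x)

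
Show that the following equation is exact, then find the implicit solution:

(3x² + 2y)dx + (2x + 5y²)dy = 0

Verify exactness: ∂M/∂y = ∂N/∂x ✓
Find F(x,y) such that ∂F/∂x = M, ∂F/∂y = N
Solution: x³ + 2xy + 5y³/3 = C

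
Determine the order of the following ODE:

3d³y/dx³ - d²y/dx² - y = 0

The order is 3 (highest derivative is of order 3).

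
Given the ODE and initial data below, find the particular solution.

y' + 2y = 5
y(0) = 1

General solution: y = 5/2 + Ce^(-2x)
Applying y(0) = 1: C = 1 - 5/2 = -3/2
Particular solution: y = 5/2 - (3/2)e^(-2x)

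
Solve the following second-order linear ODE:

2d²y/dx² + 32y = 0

Characteristic equation: 2r² + 32 = 0
Divide by 2: r² + 16 = 0
Roots: r = ±4i (complex conjugates)
General solution: y = C₁cos(4x) + C₂sin(4x)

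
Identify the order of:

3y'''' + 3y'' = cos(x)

The order is 4 (highest derivative is of order 4).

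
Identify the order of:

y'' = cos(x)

The order is 2 (highest derivative is of order 2).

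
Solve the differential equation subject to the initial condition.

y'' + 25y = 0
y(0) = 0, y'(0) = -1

General solution: y = C₁cos(5x) + C₂sin(5x)
Complex roots r = ±5i
Applying ICs: C₁ = 0, C₂ = -1/5
Particular solution: y = -(1/5)sin(5x)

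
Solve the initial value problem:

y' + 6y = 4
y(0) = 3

General solution: y = 2/3 + Ce^(-6x)
Applying y(0) = 3: C = 3 - 2/3 = 7/3
Particular solution: y = 2/3 + (7/3)e^(-6x)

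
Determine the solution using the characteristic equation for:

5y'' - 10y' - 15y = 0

Characteristic equation: 5r² - 10r - 15 = 0
Divide by 5: r² - 2r - 3 = 0
Roots: r = 3, -1 (distinct real)
General solution: y = C₁e^(3x) + C₂e^(-x)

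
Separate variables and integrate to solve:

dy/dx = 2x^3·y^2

Separating variables and integrating:
-1/y = x^4/2 + C

General solution: y^-1 = (-1/2)x^4 + C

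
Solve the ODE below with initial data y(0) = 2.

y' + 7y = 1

General solution: y = 1/7 + Ce^(-7x)
Applying y(0) = 2: C = 2 - 1/7 = 13/7
Particular solution: y = 1/7 + (13/7)e^(-7x)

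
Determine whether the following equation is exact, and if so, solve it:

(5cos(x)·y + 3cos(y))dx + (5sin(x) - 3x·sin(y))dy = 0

Verify exactness: ∂M/∂y = ∂N/∂x ✓
Find F(x,y) such that ∂F/∂x = M, ∂F/∂y = N
Solution: 5sin(x)·y + 3x·cos(y) = C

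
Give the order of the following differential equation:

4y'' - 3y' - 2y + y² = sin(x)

The order is 2 (highest derivative is of order 2).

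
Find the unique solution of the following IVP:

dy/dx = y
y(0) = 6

General solution: y = Ce^x
Applying IC y(0) = 6:
Particular solution: y = 6e^x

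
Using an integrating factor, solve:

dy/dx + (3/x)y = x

Using integrating factor method:

General solution: y = (1/5)x^2 + Cx^(-3)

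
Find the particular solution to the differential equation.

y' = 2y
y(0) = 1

General solution: y = Ce^(2x)
Applying IC y(0) = 1:
Particular solution: y = e^(2x)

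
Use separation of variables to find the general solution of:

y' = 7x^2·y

Separating variables and integrating:
ln|y| = 7x^3/3 + C

General solution: y = Ce^(7x^3/3)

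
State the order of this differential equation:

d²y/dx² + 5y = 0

The order is 2 (highest derivative is of order 2).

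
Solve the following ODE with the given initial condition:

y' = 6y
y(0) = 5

General solution: y = Ce^(6x)
Applying IC y(0) = 5:
Particular solution: y = 5e^(6x)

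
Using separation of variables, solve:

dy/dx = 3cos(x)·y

Separating variables and integrating:
ln|y| = 3sin(x) + C

General solution: y = Ce^(3sin(x))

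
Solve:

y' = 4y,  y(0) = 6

General solution: y = Ce^(4x)
Applying IC y(0) = 6:
Particular solution: y = 6e^(4x)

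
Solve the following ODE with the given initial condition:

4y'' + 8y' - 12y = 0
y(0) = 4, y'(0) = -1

General solution: y = C₁e^x + C₂e^(-3x)
Applying ICs: C₁ = 11/4, C₂ = 5/4
Particular solution: y = (11/4)e^x + (5/4)e^(-3x)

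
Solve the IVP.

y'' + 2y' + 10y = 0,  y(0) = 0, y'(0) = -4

General solution: y = e^(-x)(C₁cos(3x) + C₂sin(3x))
Complex roots r = -1 ± 3i
Applying ICs: C₁ = 0, C₂ = -4/3
Particular solution: y = e^(-x)(-(4/3)sin(3x))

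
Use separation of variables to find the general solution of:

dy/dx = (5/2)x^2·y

Separating variables and integrating:
ln|y| = 5x^3/6 + C

General solution: y = Ce^(5x^3/6)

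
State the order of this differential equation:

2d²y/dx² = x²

The order is 2 (highest derivative is of order 2).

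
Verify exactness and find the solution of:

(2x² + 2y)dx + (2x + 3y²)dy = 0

Verify exactness: ∂M/∂y = ∂N/∂x ✓
Find F(x,y) such that ∂F/∂x = M, ∂F/∂y = N
Solution: 2x³/3 + 2xy + y³ = C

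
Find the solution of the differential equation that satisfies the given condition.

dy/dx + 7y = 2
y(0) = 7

General solution: y = 2/7 + Ce^(-7x)
Applying y(0) = 7: C = 7 - 2/7 = 47/7
Particular solution: y = 2/7 + (47/7)e^(-7x)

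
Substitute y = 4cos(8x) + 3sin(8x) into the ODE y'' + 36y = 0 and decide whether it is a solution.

Verification:
y'' = -256cos(8x) - 192sin(8x)
y'' + 36y ≠ 0 (frequency mismatch: got 64 instead of 36)

No, it is not a solution.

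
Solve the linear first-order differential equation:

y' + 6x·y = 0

Using integrating factor method:

General solution: y = Ce^(-3x^2)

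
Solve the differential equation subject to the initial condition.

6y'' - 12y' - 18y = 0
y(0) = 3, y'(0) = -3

General solution: y = C₁e^(3x) + C₂e^(-x)
Applying ICs: C₁ = 0, C₂ = 3
Particular solution: y = 3e^(-x)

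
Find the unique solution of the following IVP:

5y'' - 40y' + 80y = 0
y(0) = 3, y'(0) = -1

General solution: y = (C₁ + C₂x)e^(4x)
Repeated root r = 4
Applying ICs: C₁ = 3, C₂ = -13
Particular solution: y = (3 - 13x)e^(4x)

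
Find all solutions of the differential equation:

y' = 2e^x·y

Separating variables and integrating:
ln|y| = 2e^x + C

General solution: y = Ce^(2e^x)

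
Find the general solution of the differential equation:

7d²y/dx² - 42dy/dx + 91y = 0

Characteristic equation: 7r² - 42r + 91 = 0
Divide by 7: r² - 6r + 13 = 0
Roots: r = 3 ± 2i (complex conjugates)
General solution: y = e^(3x)(C₁cos(2x) + C₂sin(2x))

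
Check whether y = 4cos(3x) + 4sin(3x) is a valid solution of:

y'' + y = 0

Verification:
y'' = -36cos(3x) - 36sin(3x)
y'' + y ≠ 0 (frequency mismatch: got 9 instead of 1)

No, it is not a solution.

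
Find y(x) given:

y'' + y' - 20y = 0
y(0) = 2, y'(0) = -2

General solution: y = C₁e^(4x) + C₂e^(-5x)
Applying ICs: C₁ = 8/9, C₂ = 10/9
Particular solution: y = (8/9)e^(4x) + (10/9)e^(-5x)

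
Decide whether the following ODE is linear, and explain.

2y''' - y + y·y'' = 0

Nonlinear (y·y'' term)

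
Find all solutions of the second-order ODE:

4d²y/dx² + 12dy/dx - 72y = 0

Characteristic equation: 4r² + 12r - 72 = 0
Divide by 4: r² + 3r - 18 = 0
Roots: r = 3, -6 (distinct real)
General solution: y = C₁e^(3x) + C₂e^(-6x)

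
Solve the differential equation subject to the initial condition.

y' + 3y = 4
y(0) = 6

General solution: y = 4/3 + Ce^(-3x)
Applying y(0) = 6: C = 6 - 4/3 = 14/3
Particular solution: y = 4/3 + (14/3)e^(-3x)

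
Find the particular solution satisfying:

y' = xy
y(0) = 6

General solution: y = Ce^(x²/2)
Applying IC y(0) = 6:
Particular solution: y = 6e^(x²/2)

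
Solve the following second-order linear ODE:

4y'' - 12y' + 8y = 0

Characteristic equation: 4r² - 12r + 8 = 0
Divide by 4: r² - 3r + 2 = 0
Roots: r = 2, 1 (distinct real)
General solution: y = C₁e^(2x) + C₂e^x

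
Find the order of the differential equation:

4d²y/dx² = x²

The order is 2 (highest derivative is of order 2).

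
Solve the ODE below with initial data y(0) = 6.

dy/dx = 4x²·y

General solution: y = Ce^(4x³/3)
Applying IC y(0) = 6:
Particular solution: y = 6e^(4x³/3)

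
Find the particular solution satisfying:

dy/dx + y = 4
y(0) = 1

General solution: y = 4 + Ce^(-x)
Applying y(0) = 1: C = 1 - 4 = -3
Particular solution: y = 4 - 3e^(-x)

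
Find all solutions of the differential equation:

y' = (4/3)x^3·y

Separating variables and integrating:
ln|y| = x^4/3 + C

General solution: y = Ce^(x^4/3)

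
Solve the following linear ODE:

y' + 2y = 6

Using integrating factor method:

General solution: y = 3 + Ce^(-2x)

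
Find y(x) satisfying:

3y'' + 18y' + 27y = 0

Characteristic equation: 3r² + 18r + 27 = 0
Divide by 3: r² + 6r + 9 = 0
Factored: (r + 3)² = 0
Repeated root: r = -3
General solution: y = (C₁ + C₂x)e^(-3x)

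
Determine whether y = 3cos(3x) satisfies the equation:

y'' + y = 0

Verification:
y'' = -27cos(3x)
y'' + y ≠ 0 (frequency mismatch: got 9 instead of 1)

No, it is not a solution.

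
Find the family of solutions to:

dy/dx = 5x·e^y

Separating variables and integrating:
-e^(-y) = 5x²/2 + C

General solution: y = -ln(C - 5x²/2)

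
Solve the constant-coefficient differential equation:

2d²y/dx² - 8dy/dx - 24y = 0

Characteristic equation: 2r² - 8r - 24 = 0
Divide by 2: r² - 4r - 12 = 0
Roots: r = 6, -2 (distinct real)
General solution: y = C₁e^(6x) + C₂e^(-2x)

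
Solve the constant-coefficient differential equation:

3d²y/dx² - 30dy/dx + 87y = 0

Characteristic equation: 3r² - 30r + 87 = 0
Divide by 3: r² - 10r + 29 = 0
Roots: r = 5 ± 2i (complex conjugates)
General solution: y = e^(5x)(C₁cos(2x) + C₂sin(2x))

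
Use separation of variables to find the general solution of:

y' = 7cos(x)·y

Separating variables and integrating:
ln|y| = 7sin(x) + C

General solution: y = Ce^(7sin(x))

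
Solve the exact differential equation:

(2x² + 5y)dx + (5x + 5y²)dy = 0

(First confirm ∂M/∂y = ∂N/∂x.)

Verify exactness: ∂M/∂y = ∂N/∂x ✓
Find F(x,y) such that ∂F/∂x = M, ∂F/∂y = N
Solution: 2x³/3 + 5xy + 5y³/3 = C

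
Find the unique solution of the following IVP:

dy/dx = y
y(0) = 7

General solution: y = Ce^x
Applying IC y(0) = 7:
Particular solution: y = 7e^x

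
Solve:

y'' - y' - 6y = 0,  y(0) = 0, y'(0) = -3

General solution: y = C₁e^(3x) + C₂e^(-2x)
Applying ICs: C₁ = -3/5, C₂ = 3/5
Particular solution: y = -(3/5)e^(3x) + (3/5)e^(-2x)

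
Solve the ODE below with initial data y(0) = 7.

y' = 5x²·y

General solution: y = Ce^(5x³/3)
Applying IC y(0) = 7:
Particular solution: y = 7e^(5x³/3)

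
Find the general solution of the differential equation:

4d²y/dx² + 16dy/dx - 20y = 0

Characteristic equation: 4r² + 16r - 20 = 0
Divide by 4: r² + 4r - 5 = 0
Roots: r = 1, -5 (distinct real)
General solution: y = C₁e^x + C₂e^(-5x)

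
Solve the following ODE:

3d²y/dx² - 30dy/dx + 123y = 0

Characteristic equation: 3r² - 30r + 123 = 0
Divide by 3: r² - 10r + 41 = 0
Roots: r = 5 ± 4i (complex conjugates)
General solution: y = e^(5x)(C₁cos(4x) + C₂sin(4x))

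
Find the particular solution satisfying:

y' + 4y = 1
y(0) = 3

General solution: y = 1/4 + Ce^(-4x)
Applying y(0) = 3: C = 3 - 1/4 = 11/4
Particular solution: y = 1/4 + (11/4)e^(-4x)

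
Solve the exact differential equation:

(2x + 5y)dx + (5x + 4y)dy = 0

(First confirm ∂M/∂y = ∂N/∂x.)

Verify exactness: ∂M/∂y = ∂N/∂x ✓
Find F(x,y) such that ∂F/∂x = M, ∂F/∂y = N
Solution: x² + 5xy + 2y² = C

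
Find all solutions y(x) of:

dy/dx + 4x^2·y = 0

Using integrating factor method:

General solution: y = Ce^(-4x^3/3)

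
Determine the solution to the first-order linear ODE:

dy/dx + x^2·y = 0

Using integrating factor method:

General solution: y = Ce^(-x^3/3)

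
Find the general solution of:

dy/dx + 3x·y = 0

Using integrating factor method:

General solution: y = Ce^(-3x^2/2)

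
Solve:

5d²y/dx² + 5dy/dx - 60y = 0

Characteristic equation: 5r² + 5r - 60 = 0
Divide by 5: r² + r - 12 = 0
Roots: r = 3, -4 (distinct real)
General solution: y = C₁e^(3x) + C₂e^(-4x)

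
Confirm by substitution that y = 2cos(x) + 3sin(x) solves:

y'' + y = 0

Verification:
y'' = -2cos(x) - 3sin(x)
y'' + y = 0 ✓

Yes, it is a solution.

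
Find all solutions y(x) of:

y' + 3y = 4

Using integrating factor method:

General solution: y = 4/3 + Ce^(-3x)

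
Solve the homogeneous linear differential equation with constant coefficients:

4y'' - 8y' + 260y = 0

Characteristic equation: 4r² - 8r + 260 = 0
Divide by 4: r² - 2r + 65 = 0
Roots: r = 1 ± 8i (complex conjugates)
General solution: y = e^x(C₁cos(8x) + C₂sin(8x))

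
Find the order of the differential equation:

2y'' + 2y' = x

The order is 2 (highest derivative is of order 2).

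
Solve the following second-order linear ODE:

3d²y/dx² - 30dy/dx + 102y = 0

Characteristic equation: 3r² - 30r + 102 = 0
Divide by 3: r² - 10r + 34 = 0
Roots: r = 5 ± 3i (complex conjugates)
General solution: y = e^(5x)(C₁cos(3x) + C₂sin(3x))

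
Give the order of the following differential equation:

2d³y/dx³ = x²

The order is 3 (highest derivative is of order 3).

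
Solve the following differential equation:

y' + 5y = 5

Using integrating factor method:

General solution: y = 1 + Ce^(-5x)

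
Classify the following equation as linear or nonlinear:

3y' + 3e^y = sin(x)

Nonlinear (e^y is nonlinear in y)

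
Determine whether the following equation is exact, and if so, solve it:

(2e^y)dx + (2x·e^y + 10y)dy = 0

Verify exactness: ∂M/∂y = ∂N/∂x ✓
Find F(x,y) such that ∂F/∂x = M, ∂F/∂y = N
Solution: 2x·e^y + 5y² = C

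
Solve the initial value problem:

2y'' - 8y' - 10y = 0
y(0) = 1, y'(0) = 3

General solution: y = C₁e^(5x) + C₂e^(-x)
Applying ICs: C₁ = 2/3, C₂ = 1/3
Particular solution: y = (2/3)e^(5x) + (1/3)e^(-x)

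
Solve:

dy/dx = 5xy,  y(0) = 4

General solution: y = Ce^(5x²/2)
Applying IC y(0) = 4:
Particular solution: y = 4e^(5x²/2)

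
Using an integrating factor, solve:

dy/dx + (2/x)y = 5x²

Using integrating factor method:

General solution: y = x^3 + Cx^(-2)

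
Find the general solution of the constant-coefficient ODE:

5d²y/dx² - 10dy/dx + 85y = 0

Characteristic equation: 5r² - 10r + 85 = 0
Divide by 5: r² - 2r + 17 = 0
Roots: r = 1 ± 4i (complex conjugates)
General solution: y = e^x(C₁cos(4x) + C₂sin(4x))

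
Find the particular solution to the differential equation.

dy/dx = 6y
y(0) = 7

General solution: y = Ce^(6x)
Applying IC y(0) = 7:
Particular solution: y = 7e^(6x)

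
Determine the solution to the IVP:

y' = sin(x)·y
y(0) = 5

General solution: y = Ce^(-cos(x))
Applying IC y(0) = 5:
Particular solution: y = 5e^(1-cos(x))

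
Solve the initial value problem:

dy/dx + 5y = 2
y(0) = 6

General solution: y = 2/5 + Ce^(-5x)
Applying y(0) = 6: C = 6 - 2/5 = 28/5
Particular solution: y = 2/5 + (28/5)e^(-5x)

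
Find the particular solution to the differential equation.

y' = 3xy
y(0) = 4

General solution: y = Ce^(3x²/2)
Applying IC y(0) = 4:
Particular solution: y = 4e^(3x²/2)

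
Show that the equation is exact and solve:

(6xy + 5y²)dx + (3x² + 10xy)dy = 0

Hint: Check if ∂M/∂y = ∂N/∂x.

Verify exactness: ∂M/∂y = ∂N/∂x ✓
Find F(x,y) such that ∂F/∂x = M, ∂F/∂y = N
Solution: 3x²y + 5xy² = C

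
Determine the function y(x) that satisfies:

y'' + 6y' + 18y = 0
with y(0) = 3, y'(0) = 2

General solution: y = e^(-3x)(C₁cos(3x) + C₂sin(3x))
Complex roots r = -3 ± 3i
Applying ICs: C₁ = 3, C₂ = 11/3
Particular solution: y = e^(-3x)(3cos(3x) + (11/3)sin(3x))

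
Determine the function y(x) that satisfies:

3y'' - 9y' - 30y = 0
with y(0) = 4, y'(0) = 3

General solution: y = C₁e^(5x) + C₂e^(-2x)
Applying ICs: C₁ = 11/7, C₂ = 17/7
Particular solution: y = (11/7)e^(5x) + (17/7)e^(-2x)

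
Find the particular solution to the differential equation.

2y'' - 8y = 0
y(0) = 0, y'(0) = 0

General solution: y = C₁e^(2x) + C₂e^(-2x)
Applying ICs: C₁ = 0, C₂ = 0
Particular solution: y = 0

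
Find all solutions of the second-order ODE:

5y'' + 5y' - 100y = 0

Characteristic equation: 5r² + 5r - 100 = 0
Divide by 5: r² + r - 20 = 0
Roots: r = 4, -5 (distinct real)
General solution: y = C₁e^(4x) + C₂e^(-5x)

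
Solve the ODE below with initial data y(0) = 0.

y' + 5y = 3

General solution: y = 3/5 + Ce^(-5x)
Applying y(0) = 0: C = 0 - 3/5 = -3/5
Particular solution: y = 3/5 - (3/5)e^(-5x)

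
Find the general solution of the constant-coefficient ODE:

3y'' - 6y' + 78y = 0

Characteristic equation: 3r² - 6r + 78 = 0
Divide by 3: r² - 2r + 26 = 0
Roots: r = 1 ± 5i (complex conjugates)
General solution: y = e^x(C₁cos(5x) + C₂sin(5x))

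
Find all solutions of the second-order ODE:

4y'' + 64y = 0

Characteristic equation: 4r² + 64 = 0
Divide by 4: r² + 16 = 0
Roots: r = ±4i (complex conjugates)
General solution: y = C₁cos(4x) + C₂sin(4x)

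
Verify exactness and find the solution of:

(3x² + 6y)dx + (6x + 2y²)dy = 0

Verify exactness: ∂M/∂y = ∂N/∂x ✓
Find F(x,y) such that ∂F/∂x = M, ∂F/∂y = N
Solution: x³ + 6xy + 2y³/3 = C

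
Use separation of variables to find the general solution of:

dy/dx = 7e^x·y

Separating variables and integrating:
ln|y| = 7e^x + C

General solution: y = Ce^(7e^x)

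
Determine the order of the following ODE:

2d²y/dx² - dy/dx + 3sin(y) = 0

The order is 2 (highest derivative is of order 2).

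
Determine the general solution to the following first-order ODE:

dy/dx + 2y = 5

Using integrating factor method:

General solution: y = 5/2 + Ce^(-2x)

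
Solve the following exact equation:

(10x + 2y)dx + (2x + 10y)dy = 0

Verify exactness: ∂M/∂y = ∂N/∂x ✓
Find F(x,y) such that ∂F/∂x = M, ∂F/∂y = N
Solution: 5x² + 2xy + 5y² = C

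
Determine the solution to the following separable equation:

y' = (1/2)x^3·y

Separating variables and integrating:
ln|y| = x^4/8 + C

General solution: y = Ce^(x^4/8)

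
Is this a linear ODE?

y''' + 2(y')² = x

No. Nonlinear ((y')² term)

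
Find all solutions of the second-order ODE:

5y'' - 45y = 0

Characteristic equation: 5r² - 45 = 0
Divide by 5: r² - 9 = 0
Roots: r = 3, -3 (distinct real)
General solution: y = C₁e^(3x) + C₂e^(-3x)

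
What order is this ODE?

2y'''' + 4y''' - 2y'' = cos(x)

The order is 4 (highest derivative is of order 4).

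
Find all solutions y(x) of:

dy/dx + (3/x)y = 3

Using integrating factor method:

General solution: y = (3/4)x + Cx^(-3)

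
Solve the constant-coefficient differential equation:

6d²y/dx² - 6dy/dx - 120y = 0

Characteristic equation: 6r² - 6r - 120 = 0
Divide by 6: r² - r - 20 = 0
Roots: r = 5, -4 (distinct real)
General solution: y = C₁e^(5x) + C₂e^(-4x)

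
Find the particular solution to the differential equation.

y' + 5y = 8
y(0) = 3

General solution: y = 8/5 + Ce^(-5x)
Applying y(0) = 3: C = 3 - 8/5 = 7/5
Particular solution: y = 8/5 + (7/5)e^(-5x)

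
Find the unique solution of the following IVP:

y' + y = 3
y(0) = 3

General solution: y = 3 + Ce^(-x)
Applying y(0) = 3: C = 3 - 3 = 0
Particular solution: y = 3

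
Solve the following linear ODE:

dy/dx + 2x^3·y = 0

Using integrating factor method:

General solution: y = Ce^(-x^4/2)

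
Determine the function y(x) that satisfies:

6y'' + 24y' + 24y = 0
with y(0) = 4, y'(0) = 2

General solution: y = (C₁ + C₂x)e^(-2x)
Repeated root r = -2
Applying ICs: C₁ = 4, C₂ = 10
Particular solution: y = (4 + 10x)e^(-2x)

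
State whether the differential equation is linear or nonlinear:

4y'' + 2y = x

Linear (y and its derivatives appear to the first power only, no products of y terms)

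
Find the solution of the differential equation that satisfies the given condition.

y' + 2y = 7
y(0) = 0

General solution: y = 7/2 + Ce^(-2x)
Applying y(0) = 0: C = 0 - 7/2 = -7/2
Particular solution: y = 7/2 - (7/2)e^(-2x)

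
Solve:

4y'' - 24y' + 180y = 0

Characteristic equation: 4r² - 24r + 180 = 0
Divide by 4: r² - 6r + 45 = 0
Roots: r = 3 ± 6i (complex conjugates)
General solution: y = e^(3x)(C₁cos(6x) + C₂sin(6x))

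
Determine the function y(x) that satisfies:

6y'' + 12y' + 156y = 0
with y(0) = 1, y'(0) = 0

General solution: y = e^(-x)(C₁cos(5x) + C₂sin(5x))
Complex roots r = -1 ± 5i
Applying ICs: C₁ = 1, C₂ = 1/5
Particular solution: y = e^(-x)(cos(5x) + (1/5)sin(5x))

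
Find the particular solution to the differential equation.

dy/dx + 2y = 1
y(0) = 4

General solution: y = 1/2 + Ce^(-2x)
Applying y(0) = 4: C = 4 - 1/2 = 7/2
Particular solution: y = 1/2 + (7/2)e^(-2x)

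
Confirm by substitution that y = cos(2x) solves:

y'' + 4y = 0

Verification:
y'' = -4cos(2x)
y'' + 4y = 0 ✓

Yes, it is a solution.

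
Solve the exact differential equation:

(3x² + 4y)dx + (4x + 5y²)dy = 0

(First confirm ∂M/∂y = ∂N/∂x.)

Verify exactness: ∂M/∂y = ∂N/∂x ✓
Find F(x,y) such that ∂F/∂x = M, ∂F/∂y = N
Solution: x³ + 4xy + 5y³/3 = C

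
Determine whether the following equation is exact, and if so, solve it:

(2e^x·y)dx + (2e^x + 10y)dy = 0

Verify exactness: ∂M/∂y = ∂N/∂x ✓
Find F(x,y) such that ∂F/∂x = M, ∂F/∂y = N
Solution: 2e^x·y + 5y² = C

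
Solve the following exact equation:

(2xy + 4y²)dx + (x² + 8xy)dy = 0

Verify exactness: ∂M/∂y = ∂N/∂x ✓
Find F(x,y) such that ∂F/∂x = M, ∂F/∂y = N
Solution: x²y + 4xy² = C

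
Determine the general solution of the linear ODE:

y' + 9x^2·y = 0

Using integrating factor method:

General solution: y = Ce^(-3x^3)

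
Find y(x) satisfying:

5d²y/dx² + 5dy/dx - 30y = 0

Characteristic equation: 5r² + 5r - 30 = 0
Divide by 5: r² + r - 6 = 0
Roots: r = 2, -3 (distinct real)
General solution: y = C₁e^(2x) + C₂e^(-3x)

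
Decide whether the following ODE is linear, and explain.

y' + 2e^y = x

Nonlinear (e^y is nonlinear in y)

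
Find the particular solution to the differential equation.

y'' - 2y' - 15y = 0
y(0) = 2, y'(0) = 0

General solution: y = C₁e^(5x) + C₂e^(-3x)
Applying ICs: C₁ = 3/4, C₂ = 5/4
Particular solution: y = (3/4)e^(5x) + (5/4)e^(-3x)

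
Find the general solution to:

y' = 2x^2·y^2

Separating variables and integrating:
-1/y = 2x^3/3 + C

General solution: y^-1 = (-2/3)x^3 + C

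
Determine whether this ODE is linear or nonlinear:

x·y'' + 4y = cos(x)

Linear (y and its derivatives appear to the first power only, no products of y terms)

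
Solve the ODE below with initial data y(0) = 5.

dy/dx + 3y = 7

General solution: y = 7/3 + Ce^(-3x)
Applying y(0) = 5: C = 5 - 7/3 = 8/3
Particular solution: y = 7/3 + (8/3)e^(-3x)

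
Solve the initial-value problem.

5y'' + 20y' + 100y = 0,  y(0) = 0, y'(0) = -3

General solution: y = e^(-2x)(C₁cos(4x) + C₂sin(4x))
Complex roots r = -2 ± 4i
Applying ICs: C₁ = 0, C₂ = -3/4
Particular solution: y = e^(-2x)(-(3/4)sin(4x))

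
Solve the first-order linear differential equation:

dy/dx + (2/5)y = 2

Using integrating factor method:

General solution: y = 5 + Ce^(-2x/5)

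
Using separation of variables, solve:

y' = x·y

Separating variables and integrating:
ln|y| = x^2/2 + C

General solution: y = Ce^(x^2/2)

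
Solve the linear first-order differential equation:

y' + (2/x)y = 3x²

Using integrating factor method:

General solution: y = (3/5)x^3 + Cx^(-2)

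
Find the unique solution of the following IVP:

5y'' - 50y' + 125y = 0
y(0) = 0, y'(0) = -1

General solution: y = (C₁ + C₂x)e^(5x)
Repeated root r = 5
Applying ICs: C₁ = 0, C₂ = -1
Particular solution: y = -xe^(5x)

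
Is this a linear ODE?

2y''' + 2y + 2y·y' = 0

No. Nonlinear (product y·y')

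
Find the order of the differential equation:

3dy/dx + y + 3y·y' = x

The order is 1 (highest derivative is of order 1).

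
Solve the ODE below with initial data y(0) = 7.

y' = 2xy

General solution: y = Ce^(x²)
Applying IC y(0) = 7:
Particular solution: y = 7e^(x²)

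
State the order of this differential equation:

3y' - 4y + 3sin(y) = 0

The order is 1 (highest derivative is of order 1).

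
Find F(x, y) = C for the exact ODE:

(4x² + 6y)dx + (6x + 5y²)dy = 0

Verify exactness: ∂M/∂y = ∂N/∂x ✓
Find F(x,y) such that ∂F/∂x = M, ∂F/∂y = N
Solution: 4x³/3 + 6xy + 5y³/3 = C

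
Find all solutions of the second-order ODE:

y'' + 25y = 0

Characteristic equation: r² + 25 = 0
Roots: r = ±5i (complex conjugates)
General solution: y = C₁cos(5x) + C₂sin(5x)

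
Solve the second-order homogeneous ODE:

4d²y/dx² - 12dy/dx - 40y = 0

Characteristic equation: 4r² - 12r - 40 = 0
Divide by 4: r² - 3r - 10 = 0
Roots: r = 5, -2 (distinct real)
General solution: y = C₁e^(5x) + C₂e^(-2x)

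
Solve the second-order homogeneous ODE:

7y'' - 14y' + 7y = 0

Characteristic equation: 7r² - 14r + 7 = 0
Divide by 7: r² - 2r + 1 = 0
Factored: (r - 1)² = 0
Repeated root: r = 1
General solution: y = (C₁ + C₂x)e^x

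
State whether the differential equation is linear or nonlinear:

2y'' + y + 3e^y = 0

Nonlinear (e^y is nonlinear in y)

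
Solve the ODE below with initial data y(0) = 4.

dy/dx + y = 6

General solution: y = 6 + Ce^(-x)
Applying y(0) = 4: C = 4 - 6 = -2
Particular solution: y = 6 - 2e^(-x)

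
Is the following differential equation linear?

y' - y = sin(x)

Yes. Linear (y and its derivatives appear to the first power only, no products of y terms)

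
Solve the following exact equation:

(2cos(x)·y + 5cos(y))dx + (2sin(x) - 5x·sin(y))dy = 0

Verify exactness: ∂M/∂y = ∂N/∂x ✓
Find F(x,y) such that ∂F/∂x = M, ∂F/∂y = N
Solution: 2sin(x)·y + 5x·cos(y) = C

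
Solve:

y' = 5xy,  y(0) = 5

General solution: y = Ce^(5x²/2)
Applying IC y(0) = 5:
Particular solution: y = 5e^(5x²/2)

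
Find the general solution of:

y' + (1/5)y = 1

Using integrating factor method:

General solution: y = 5 + Ce^(-x/5)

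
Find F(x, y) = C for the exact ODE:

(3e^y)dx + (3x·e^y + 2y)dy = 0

Verify exactness: ∂M/∂y = ∂N/∂x ✓
Find F(x,y) such that ∂F/∂x = M, ∂F/∂y = N
Solution: 3x·e^y + y² = C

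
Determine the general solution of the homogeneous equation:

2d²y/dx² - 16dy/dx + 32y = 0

Characteristic equation: 2r² - 16r + 32 = 0
Divide by 2: r² - 8r + 16 = 0
Factored: (r - 4)² = 0
Repeated root: r = 4
General solution: y = (C₁ + C₂x)e^(4x)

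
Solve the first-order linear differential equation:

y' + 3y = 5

Using integrating factor method:

General solution: y = 5/3 + Ce^(-3x)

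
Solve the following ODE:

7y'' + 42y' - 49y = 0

Characteristic equation: 7r² + 42r - 49 = 0
Divide by 7: r² + 6r - 7 = 0
Roots: r = 1, -7 (distinct real)
General solution: y = C₁e^x + C₂e^(-7x)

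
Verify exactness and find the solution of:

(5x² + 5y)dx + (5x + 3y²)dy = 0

Verify exactness: ∂M/∂y = ∂N/∂x ✓
Find F(x,y) such that ∂F/∂x = M, ∂F/∂y = N
Solution: 5x³/3 + 5xy + y³ = C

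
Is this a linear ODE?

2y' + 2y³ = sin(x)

No. Nonlinear (y³ term)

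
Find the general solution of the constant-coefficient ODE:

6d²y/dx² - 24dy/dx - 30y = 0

Characteristic equation: 6r² - 24r - 30 = 0
Divide by 6: r² - 4r - 5 = 0
Roots: r = 5, -1 (distinct real)
General solution: y = C₁e^(5x) + C₂e^(-x)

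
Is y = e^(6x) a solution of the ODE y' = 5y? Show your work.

Verification:
y = e^(6x)
y' = 6e^(6x)
But 5y = 5e^(6x)
y' ≠ 5y — the derivative does not match

No, it is not a solution.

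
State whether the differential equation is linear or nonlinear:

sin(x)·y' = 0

Linear (y and its derivatives appear to the first power only, no products of y terms)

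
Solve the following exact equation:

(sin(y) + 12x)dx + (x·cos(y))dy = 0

Verify exactness: ∂M/∂y = ∂N/∂x ✓
Find F(x,y) such that ∂F/∂x = M, ∂F/∂y = N
Solution: x·sin(y) + 6x² = C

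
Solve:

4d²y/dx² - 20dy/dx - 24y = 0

Characteristic equation: 4r² - 20r - 24 = 0
Divide by 4: r² - 5r - 6 = 0
Roots: r = 6, -1 (distinct real)
General solution: y = C₁e^(6x) + C₂e^(-x)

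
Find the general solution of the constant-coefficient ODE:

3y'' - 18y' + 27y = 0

Characteristic equation: 3r² - 18r + 27 = 0
Divide by 3: r² - 6r + 9 = 0
Factored: (r - 3)² = 0
Repeated root: r = 3
General solution: y = (C₁ + C₂x)e^(3x)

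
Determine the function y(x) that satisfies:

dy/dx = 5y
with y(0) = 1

General solution: y = Ce^(5x)
Applying IC y(0) = 1:
Particular solution: y = e^(5x)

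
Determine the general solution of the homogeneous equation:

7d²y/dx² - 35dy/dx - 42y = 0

Characteristic equation: 7r² - 35r - 42 = 0
Divide by 7: r² - 5r - 6 = 0
Roots: r = 6, -1 (distinct real)
General solution: y = C₁e^(6x) + C₂e^(-x)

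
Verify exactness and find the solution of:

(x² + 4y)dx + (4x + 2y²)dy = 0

Verify exactness: ∂M/∂y = ∂N/∂x ✓
Find F(x,y) such that ∂F/∂x = M, ∂F/∂y = N
Solution: x³/3 + 4xy + 2y³/3 = C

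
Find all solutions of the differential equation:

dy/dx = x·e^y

Separating variables and integrating:
-e^(-y) = x²/2 + C

General solution: y = -ln(C - x²/2)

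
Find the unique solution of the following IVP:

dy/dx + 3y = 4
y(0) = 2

General solution: y = 4/3 + Ce^(-3x)
Applying y(0) = 2: C = 2 - 4/3 = 2/3
Particular solution: y = 4/3 + (2/3)e^(-3x)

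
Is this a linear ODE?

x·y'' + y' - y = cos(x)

Yes. Linear (y and its derivatives appear to the first power only, no products of y terms)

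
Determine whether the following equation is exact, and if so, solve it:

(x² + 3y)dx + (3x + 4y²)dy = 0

Verify exactness: ∂M/∂y = ∂N/∂x ✓
Find F(x,y) such that ∂F/∂x = M, ∂F/∂y = N
Solution: x³/3 + 3xy + 4y³/3 = C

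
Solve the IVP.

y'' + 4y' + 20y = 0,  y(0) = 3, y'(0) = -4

General solution: y = e^(-2x)(C₁cos(4x) + C₂sin(4x))
Complex roots r = -2 ± 4i
Applying ICs: C₁ = 3, C₂ = 1/2
Particular solution: y = e^(-2x)(3cos(4x) + (1/2)sin(4x))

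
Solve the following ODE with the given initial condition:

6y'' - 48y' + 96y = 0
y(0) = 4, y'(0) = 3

General solution: y = (C₁ + C₂x)e^(4x)
Repeated root r = 4
Applying ICs: C₁ = 4, C₂ = -13
Particular solution: y = (4 - 13x)e^(4x)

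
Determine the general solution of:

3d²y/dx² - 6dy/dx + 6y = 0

Characteristic equation: 3r² - 6r + 6 = 0
Divide by 3: r² - 2r + 2 = 0
Roots: r = 1 ± i (complex conjugates)
General solution: y = e^x(C₁cos(x) + C₂sin(x))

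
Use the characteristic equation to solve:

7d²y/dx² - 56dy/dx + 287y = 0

Characteristic equation: 7r² - 56r + 287 = 0
Divide by 7: r² - 8r + 41 = 0
Roots: r = 4 ± 5i (complex conjugates)
General solution: y = e^(4x)(C₁cos(5x) + C₂sin(5x))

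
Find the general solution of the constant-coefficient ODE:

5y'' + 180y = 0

Characteristic equation: 5r² + 180 = 0
Divide by 5: r² + 36 = 0
Roots: r = ±6i (complex conjugates)
General solution: y = C₁cos(6x) + C₂sin(6x)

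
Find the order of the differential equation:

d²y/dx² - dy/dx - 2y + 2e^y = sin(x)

The order is 2 (highest derivative is of order 2).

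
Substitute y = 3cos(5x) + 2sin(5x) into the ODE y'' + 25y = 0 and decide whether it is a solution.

Verification:
y'' = -75cos(5x) - 50sin(5x)
y'' + 25y = 0 ✓

Yes, it is a solution.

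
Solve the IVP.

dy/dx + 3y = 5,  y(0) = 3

General solution: y = 5/3 + Ce^(-3x)
Applying y(0) = 3: C = 3 - 5/3 = 4/3
Particular solution: y = 5/3 + (4/3)e^(-3x)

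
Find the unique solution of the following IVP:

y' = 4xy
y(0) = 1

General solution: y = Ce^(2x²)
Applying IC y(0) = 1:
Particular solution: y = e^(2x²)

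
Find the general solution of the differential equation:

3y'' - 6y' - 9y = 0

Characteristic equation: 3r² - 6r - 9 = 0
Divide by 3: r² - 2r - 3 = 0
Roots: r = 3, -1 (distinct real)
General solution: y = C₁e^(3x) + C₂e^(-x)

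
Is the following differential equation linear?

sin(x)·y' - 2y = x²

Yes. Linear (y and its derivatives appear to the first power only, no products of y terms)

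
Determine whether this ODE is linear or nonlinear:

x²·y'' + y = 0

Linear (y and its derivatives appear to the first power only, no products of y terms)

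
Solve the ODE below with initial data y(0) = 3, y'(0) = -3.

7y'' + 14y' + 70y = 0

General solution: y = e^(-x)(C₁cos(3x) + C₂sin(3x))
Complex roots r = -1 ± 3i
Applying ICs: C₁ = 3, C₂ = 0
Particular solution: y = e^(-x)(3cos(3x))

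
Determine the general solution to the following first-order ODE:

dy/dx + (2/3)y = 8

Using integrating factor method:

General solution: y = 12 + Ce^(-2x/3)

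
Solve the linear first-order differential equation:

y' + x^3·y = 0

Using integrating factor method:

General solution: y = Ce^(-x^4/4)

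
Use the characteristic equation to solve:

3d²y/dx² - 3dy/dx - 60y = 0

Characteristic equation: 3r² - 3r - 60 = 0
Divide by 3: r² - r - 20 = 0
Roots: r = 5, -4 (distinct real)
General solution: y = C₁e^(5x) + C₂e^(-4x)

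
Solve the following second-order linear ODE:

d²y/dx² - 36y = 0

Characteristic equation: r² - 36 = 0
Roots: r = 6, -6 (distinct real)
General solution: y = C₁e^(6x) + C₂e^(-6x)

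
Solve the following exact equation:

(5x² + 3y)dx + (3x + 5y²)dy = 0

Verify exactness: ∂M/∂y = ∂N/∂x ✓
Find F(x,y) such that ∂F/∂x = M, ∂F/∂y = N
Solution: 5x³/3 + 3xy + 5y³/3 = C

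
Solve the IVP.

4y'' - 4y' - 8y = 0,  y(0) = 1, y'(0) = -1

General solution: y = C₁e^(2x) + C₂e^(-x)
Applying ICs: C₁ = 0, C₂ = 1
Particular solution: y = e^(-x)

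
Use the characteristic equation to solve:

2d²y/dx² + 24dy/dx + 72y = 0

Characteristic equation: 2r² + 24r + 72 = 0
Divide by 2: r² + 12r + 36 = 0
Factored: (r + 6)² = 0
Repeated root: r = -6
General solution: y = (C₁ + C₂x)e^(-6x)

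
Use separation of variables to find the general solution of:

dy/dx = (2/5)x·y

Separating variables and integrating:
ln|y| = x^2/5 + C

General solution: y = Ce^(x^2/5)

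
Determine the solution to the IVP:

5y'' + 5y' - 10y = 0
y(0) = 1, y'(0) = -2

General solution: y = C₁e^x + C₂e^(-2x)
Applying ICs: C₁ = 0, C₂ = 1
Particular solution: y = e^(-2x)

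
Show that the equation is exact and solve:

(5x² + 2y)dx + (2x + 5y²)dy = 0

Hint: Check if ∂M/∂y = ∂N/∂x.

Verify exactness: ∂M/∂y = ∂N/∂x ✓
Find F(x,y) such that ∂F/∂x = M, ∂F/∂y = N
Solution: 5x³/3 + 2xy + 5y³/3 = C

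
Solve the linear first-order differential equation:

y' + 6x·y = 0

Using integrating factor method:

General solution: y = Ce^(-3x^2)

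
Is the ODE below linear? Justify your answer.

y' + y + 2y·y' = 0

No. Nonlinear (product y·y')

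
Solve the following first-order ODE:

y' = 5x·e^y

Separating variables and integrating:
-e^(-y) = 5x²/2 + C

General solution: y = -ln(C - 5x²/2)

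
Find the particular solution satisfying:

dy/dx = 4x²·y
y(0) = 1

General solution: y = Ce^(4x³/3)
Applying IC y(0) = 1:
Particular solution: y = e^(4x³/3)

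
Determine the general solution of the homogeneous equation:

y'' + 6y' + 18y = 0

Characteristic equation: r² + 6r + 18 = 0
Roots: r = -3 ± 3i (complex conjugates)
General solution: y = e^(-3x)(C₁cos(3x) + C₂sin(3x))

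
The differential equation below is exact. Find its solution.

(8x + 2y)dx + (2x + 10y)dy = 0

Verify exactness: ∂M/∂y = ∂N/∂x ✓
Find F(x,y) such that ∂F/∂x = M, ∂F/∂y = N
Solution: 4x² + 2xy + 5y² = C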